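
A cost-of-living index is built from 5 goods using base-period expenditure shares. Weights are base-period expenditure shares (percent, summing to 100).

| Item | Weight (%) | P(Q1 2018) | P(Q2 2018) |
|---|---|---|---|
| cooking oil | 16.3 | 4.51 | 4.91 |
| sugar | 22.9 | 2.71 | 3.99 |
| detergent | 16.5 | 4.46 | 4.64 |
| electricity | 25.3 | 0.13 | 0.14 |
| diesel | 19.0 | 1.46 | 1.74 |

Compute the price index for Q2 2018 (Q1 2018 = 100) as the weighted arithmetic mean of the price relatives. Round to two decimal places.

cooking oil: 16.3 × (4.91/4.51) = 16.3 × 1.088692 = 17.7457
sugar: 22.9 × (3.99/2.71) = 22.9 × 1.472325 = 33.7162
detergent: 16.5 × (4.64/4.46) = 16.5 × 1.040359 = 17.1659
electricity: 25.3 × (0.14/0.13) = 25.3 × 1.076923 = 27.2462
diesel: 19.0 × (1.74/1.46) = 19.0 × 1.191781 = 22.6438
Index = Σ wᵢ·(p₁ᵢ/p₀ᵢ) = 17.7457 + 33.7162 + 17.1659 + 27.2462 + 22.6438 = 118.5178

118.52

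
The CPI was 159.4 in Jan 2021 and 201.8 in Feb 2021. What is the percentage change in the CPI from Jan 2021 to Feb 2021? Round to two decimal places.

Change = (201.8 − 159.4) / 159.4 × 100
       = 42.4 / 159.4 × 100 = 26.5997%

26.60%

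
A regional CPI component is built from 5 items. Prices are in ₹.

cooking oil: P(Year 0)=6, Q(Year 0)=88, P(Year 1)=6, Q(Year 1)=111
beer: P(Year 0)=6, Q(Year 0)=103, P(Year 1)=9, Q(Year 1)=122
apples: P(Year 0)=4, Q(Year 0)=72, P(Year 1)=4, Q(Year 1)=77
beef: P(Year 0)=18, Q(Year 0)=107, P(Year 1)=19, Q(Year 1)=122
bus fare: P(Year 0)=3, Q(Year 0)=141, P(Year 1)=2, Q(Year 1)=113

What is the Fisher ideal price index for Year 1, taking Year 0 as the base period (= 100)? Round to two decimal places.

Laspeyres component (base-period weights):
ΣP(Year 1)Q(Year 0) = 6×88 + 9×103 + 4×72 + 19×107 + 2×141 = 528 + 927 + 288 + 2033 + 282 = 4058
ΣP(Year 0)Q(Year 0) = 6×88 + 6×103 + 4×72 + 18×107 + 3×141 = 528 + 618 + 288 + 1926 + 423 = 3783
L = 4058 / 3783 × 100 = 107.2694
Paasche component (current-period weights):
ΣP(Year 1)Q(Year 1) = 6×111 + 9×122 + 4×77 + 19×122 + 2×113 = 666 + 1098 + 308 + 2318 + 226 = 4616
ΣP(Year 0)Q(Year 1) = 6×111 + 6×122 + 4×77 + 18×122 + 3×113 = 666 + 732 + 308 + 2196 + 339 = 4241
P = 4616 / 4241 × 100 = 108.8423
Fisher = √(L × P) = √(107.2694 × 108.8423) = 108.0529

108.05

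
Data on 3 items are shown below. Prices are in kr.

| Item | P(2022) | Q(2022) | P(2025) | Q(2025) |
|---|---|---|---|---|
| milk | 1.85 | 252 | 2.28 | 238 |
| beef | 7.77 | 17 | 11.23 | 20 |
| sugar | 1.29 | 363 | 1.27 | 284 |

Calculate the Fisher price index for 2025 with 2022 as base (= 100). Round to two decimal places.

Laspeyres component (base-period weights):
ΣP(2025)Q(2022) = 2.28×252 + 11.23×17 + 1.27×363 = 574.56 + 190.91 + 461.01 = 1226.48
ΣP(2022)Q(2022) = 1.85×252 + 7.77×17 + 1.29×363 = 466.2 + 132.09 + 468.27 = 1066.56
L = 1226.48 / 1066.56 × 100 = 114.9940
Paasche component (current-period weights):
ΣP(2025)Q(2025) = 2.28×238 + 11.23×20 + 1.27×284 = 542.64 + 224.6 + 360.68 = 1127.92
ΣP(2022)Q(2025) = 1.85×238 + 7.77×20 + 1.29×284 = 440.3 + 155.4 + 366.36 = 962.06
P = 1127.92 / 962.06 × 100 = 117.2401
Fisher = √(L × P) = √(114.9940 × 117.2401) = 116.1116

116.11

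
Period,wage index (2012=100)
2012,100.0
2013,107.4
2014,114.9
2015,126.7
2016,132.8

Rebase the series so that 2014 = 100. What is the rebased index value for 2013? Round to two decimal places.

Rebased(2013) = 107.4 / 114.9 × 100 = 93.4726

93.47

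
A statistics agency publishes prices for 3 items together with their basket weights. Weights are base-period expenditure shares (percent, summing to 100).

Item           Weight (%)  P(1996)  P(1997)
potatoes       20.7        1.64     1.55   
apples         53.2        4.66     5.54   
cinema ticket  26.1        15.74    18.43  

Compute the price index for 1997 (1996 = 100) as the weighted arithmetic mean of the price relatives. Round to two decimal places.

potatoes: 20.7 × (1.55/1.64) = 20.7 × 0.945122 = 19.5640
apples: 53.2 × (5.54/4.66) = 53.2 × 1.188841 = 63.2464
cinema ticket: 26.1 × (18.43/15.74) = 26.1 × 1.170902 = 30.5605
Index = Σ wᵢ·(p₁ᵢ/p₀ᵢ) = 19.5640 + 63.2464 + 30.5605 = 113.3709

113.37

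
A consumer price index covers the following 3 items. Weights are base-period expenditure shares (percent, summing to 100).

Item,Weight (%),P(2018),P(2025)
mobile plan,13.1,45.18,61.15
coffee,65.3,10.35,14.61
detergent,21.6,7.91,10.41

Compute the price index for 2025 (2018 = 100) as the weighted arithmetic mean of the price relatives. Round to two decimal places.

mobile plan: 13.1 × (61.15/45.18) = 13.1 × 1.353475 = 17.7305
coffee: 65.3 × (14.61/10.35) = 65.3 × 1.411594 = 92.1771
detergent: 21.6 × (10.41/7.91) = 21.6 × 1.316056 = 28.4268
Index = Σ wᵢ·(p₁ᵢ/p₀ᵢ) = 17.7305 + 92.1771 + 28.4268 = 138.3344

138.33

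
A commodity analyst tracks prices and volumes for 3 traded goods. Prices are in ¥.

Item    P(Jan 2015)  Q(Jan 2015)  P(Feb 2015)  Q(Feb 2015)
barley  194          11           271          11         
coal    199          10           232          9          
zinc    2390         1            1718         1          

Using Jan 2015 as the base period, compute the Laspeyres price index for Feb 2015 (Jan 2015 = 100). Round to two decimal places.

Laspeyres price index uses base-period quantities as weights.
ΣP(Feb 2015)·Q(Jan 2015) = 271×11 + 232×10 + 1718×1 = 2981 + 2320 + 1718 = 7019
ΣP(Jan 2015)·Q(Jan 2015) = 194×11 + 199×10 + 2390×1 = 2134 + 1990 + 2390 = 6514
Index = 7019 / 6514 × 100 = 107.7525

107.75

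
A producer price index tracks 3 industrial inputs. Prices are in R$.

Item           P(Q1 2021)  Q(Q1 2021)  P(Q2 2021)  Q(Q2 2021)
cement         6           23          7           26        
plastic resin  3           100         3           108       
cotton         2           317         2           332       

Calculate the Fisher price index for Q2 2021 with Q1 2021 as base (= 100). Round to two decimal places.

102.21

Laspeyres component (base-period weights):
ΣP(Q2 2021)Q(Q1 2021) = 7×23 + 3×100 + 2×317 = 161 + 300 + 634 = 1095
ΣP(Q1 2021)Q(Q1 2021) = 6×23 + 3×100 + 2×317 = 138 + 300 + 634 = 1072
L = 1095 / 1072 × 100 = 102.1455
Paasche component (current-period weights):
ΣP(Q2 2021)Q(Q2 2021) = 7×26 + 3×108 + 2×332 = 182 + 324 + 664 = 1170
ΣP(Q1 2021)Q(Q2 2021) = 6×26 + 3×108 + 2×332 = 156 + 324 + 664 = 1144
P = 1170 / 1144 × 100 = 102.2727
Fisher = √(L × P) = √(102.1455 × 102.2727) = 102.2091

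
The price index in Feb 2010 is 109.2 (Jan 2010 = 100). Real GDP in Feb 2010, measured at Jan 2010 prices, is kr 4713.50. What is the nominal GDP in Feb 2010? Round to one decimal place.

Nominal = Real × (Index/100) = 4713.50 × (109.2/100)
        = 4713.50 × 1.092 = 5147.1420

5147.1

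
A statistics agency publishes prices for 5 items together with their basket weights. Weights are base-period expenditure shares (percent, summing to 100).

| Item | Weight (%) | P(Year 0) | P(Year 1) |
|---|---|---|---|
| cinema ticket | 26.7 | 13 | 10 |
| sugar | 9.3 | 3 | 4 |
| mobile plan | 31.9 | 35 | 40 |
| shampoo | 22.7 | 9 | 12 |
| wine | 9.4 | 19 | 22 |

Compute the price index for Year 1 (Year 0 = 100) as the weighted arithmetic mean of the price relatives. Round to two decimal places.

110.55

cinema ticket: 26.7 × (10/13) = 26.7 × 0.769231 = 20.5385
sugar: 9.3 × (4/3) = 9.3 × 1.333333 = 12.4000
mobile plan: 31.9 × (40/35) = 31.9 × 1.142857 = 36.4571
shampoo: 22.7 × (12/9) = 22.7 × 1.333333 = 30.2667
wine: 9.4 × (22/19) = 9.4 × 1.157895 = 10.8842
Index = Σ wᵢ·(p₁ᵢ/p₀ᵢ) = 20.5385 + 12.4000 + 36.4571 + 30.2667 + 10.8842 = 110.5465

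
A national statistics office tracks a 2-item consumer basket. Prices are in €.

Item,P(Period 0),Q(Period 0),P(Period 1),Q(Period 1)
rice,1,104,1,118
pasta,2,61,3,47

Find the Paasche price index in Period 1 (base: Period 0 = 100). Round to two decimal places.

Paasche price index uses current-period quantities as weights.
ΣP(Period 1)·Q(Period 1) = 1×118 + 3×47 = 118 + 141 = 259
ΣP(Period 0)·Q(Period 1) = 1×118 + 2×47 = 118 + 94 = 212
Index = 259 / 212 × 100 = 122.1698

122.17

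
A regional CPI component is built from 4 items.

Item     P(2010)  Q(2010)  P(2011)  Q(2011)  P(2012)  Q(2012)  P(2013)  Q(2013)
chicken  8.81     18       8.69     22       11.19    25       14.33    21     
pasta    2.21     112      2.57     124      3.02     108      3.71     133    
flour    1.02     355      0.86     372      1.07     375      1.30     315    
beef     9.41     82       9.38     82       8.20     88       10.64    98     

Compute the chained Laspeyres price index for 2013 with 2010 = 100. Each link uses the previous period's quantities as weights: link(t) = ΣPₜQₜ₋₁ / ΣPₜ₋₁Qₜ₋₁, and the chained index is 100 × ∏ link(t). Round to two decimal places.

Link 2010→2011:
ΣP(2011)Q(2010) = 8.69×18 + 2.57×112 + 0.86×355 + 9.38×82 = 156.42 + 287.84 + 305.3 + 769.16 = 1518.72
ΣP(2010)Q(2010) = 8.81×18 + 2.21×112 + 1.02×355 + 9.41×82 = 158.58 + 247.52 + 362.1 + 771.62 = 1539.82
link = 1518.72/1539.82 = 0.986297
Link 2011→2012:
ΣP(2012)Q(2011) = 11.19×22 + 3.02×124 + 1.07×372 + 8.20×82 = 246.18 + 374.48 + 398.04 + 672.4 = 1691.1
ΣP(2011)Q(2011) = 8.69×22 + 2.57×124 + 0.86×372 + 9.38×82 = 191.18 + 318.68 + 319.92 + 769.16 = 1598.94
link = 1691.1/1598.94 = 1.057638
Link 2012→2013:
ΣP(2013)Q(2012) = 14.33×25 + 3.71×108 + 1.30×375 + 10.64×88 = 358.25 + 400.68 + 487.5 + 936.32 = 2182.75
ΣP(2012)Q(2012) = 11.19×25 + 3.02×108 + 1.07×375 + 8.20×88 = 279.75 + 326.16 + 401.25 + 721.6 = 1728.76
link = 2182.75/1728.76 = 1.262610
Chained index = 100 × 0.986297 × 1.057638 × 1.262610 = 131.7086

131.71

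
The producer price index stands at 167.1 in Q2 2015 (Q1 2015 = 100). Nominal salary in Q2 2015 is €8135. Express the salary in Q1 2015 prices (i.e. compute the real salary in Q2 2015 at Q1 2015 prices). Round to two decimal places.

Real = Nominal ÷ (Index/100) = 8135 ÷ (167.1/100)
     = 8135 ÷ 1.671 = 4868.3423

4868.34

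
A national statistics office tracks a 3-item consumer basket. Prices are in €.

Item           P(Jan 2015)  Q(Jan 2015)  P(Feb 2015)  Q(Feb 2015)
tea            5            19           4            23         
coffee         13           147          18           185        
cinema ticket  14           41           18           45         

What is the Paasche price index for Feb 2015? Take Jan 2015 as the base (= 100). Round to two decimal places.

Paasche price index uses current-period quantities as weights.
ΣP(Feb 2015)·Q(Feb 2015) = 4×23 + 18×185 + 18×45 = 92 + 3330 + 810 = 4232
ΣP(Jan 2015)·Q(Feb 2015) = 5×23 + 13×185 + 14×45 = 115 + 2405 + 630 = 3150
Index = 4232 / 3150 × 100 = 134.3492

134.35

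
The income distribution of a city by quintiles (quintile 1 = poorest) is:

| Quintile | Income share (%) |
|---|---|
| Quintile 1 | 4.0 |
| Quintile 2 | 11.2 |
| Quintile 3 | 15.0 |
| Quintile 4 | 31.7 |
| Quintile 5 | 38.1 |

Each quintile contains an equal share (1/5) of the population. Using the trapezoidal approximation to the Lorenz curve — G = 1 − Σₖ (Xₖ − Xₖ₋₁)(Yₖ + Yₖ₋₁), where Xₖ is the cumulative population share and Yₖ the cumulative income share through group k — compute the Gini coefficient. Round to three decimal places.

Cumulative income shares Yₖ: 0.0400, 0.1520, 0.3020, 0.6190, 1.0000
Σ (Xₖ−Xₖ₋₁)(Yₖ+Yₖ₋₁) = (1/5)(0.0400+0.0000) + (1/5)(0.1520+0.0400) + (1/5)(0.3020+0.1520) + (1/5)(0.6190+0.3020) + (1/5)(1.0000+0.6190)
  = 0.0080 + 0.0384 + 0.0908 + 0.1842 + 0.3238 = 0.6452
G = 1 − 0.6452 = 0.3548

0.355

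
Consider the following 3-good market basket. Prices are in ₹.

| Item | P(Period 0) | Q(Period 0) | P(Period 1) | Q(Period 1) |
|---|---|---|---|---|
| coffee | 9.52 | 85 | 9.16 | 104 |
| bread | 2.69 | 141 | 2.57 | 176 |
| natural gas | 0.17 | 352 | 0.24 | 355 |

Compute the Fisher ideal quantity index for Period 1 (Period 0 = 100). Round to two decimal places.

121.84

Laspeyres component (base-period weights):
ΣP(Period 0)Q(Period 1) = 9.52×104 + 2.69×176 + 0.17×355 = 990.08 + 473.44 + 60.35 = 1523.87
ΣP(Period 0)Q(Period 0) = 9.52×85 + 2.69×141 + 0.17×352 = 809.2 + 379.29 + 59.84 = 1248.33
L = 1523.87 / 1248.33 × 100 = 122.0727
Paasche component (current-period weights):
ΣP(Period 1)Q(Period 1) = 9.16×104 + 2.57×176 + 0.24×355 = 952.64 + 452.32 + 85.2 = 1490.16
ΣP(Period 1)Q(Period 0) = 9.16×85 + 2.57×141 + 0.24×352 = 778.6 + 362.37 + 84.48 = 1225.45
P = 1490.16 / 1225.45 × 100 = 121.6010
Fisher = √(L × P) = √(122.0727 × 121.6010) = 121.8366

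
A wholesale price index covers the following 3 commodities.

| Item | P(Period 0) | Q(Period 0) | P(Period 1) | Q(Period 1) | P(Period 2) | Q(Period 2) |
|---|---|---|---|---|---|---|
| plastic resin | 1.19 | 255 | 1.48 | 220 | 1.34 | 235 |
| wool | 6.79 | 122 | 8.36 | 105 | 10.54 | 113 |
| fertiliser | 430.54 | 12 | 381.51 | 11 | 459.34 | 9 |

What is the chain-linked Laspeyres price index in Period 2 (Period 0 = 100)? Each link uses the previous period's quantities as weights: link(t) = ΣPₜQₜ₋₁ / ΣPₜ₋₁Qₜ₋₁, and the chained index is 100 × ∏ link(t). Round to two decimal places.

113.40

Link Period 0→Period 1:
ΣP(Period 1)Q(Period 0) = 1.48×255 + 8.36×122 + 381.51×12 = 377.4 + 1019.92 + 4578.12 = 5975.44
ΣP(Period 0)Q(Period 0) = 1.19×255 + 6.79×122 + 430.54×12 = 303.45 + 828.38 + 5166.48 = 6298.31
link = 5975.44/6298.31 = 0.948737
Link Period 1→Period 2:
ΣP(Period 2)Q(Period 1) = 1.34×220 + 10.54×105 + 459.34×11 = 294.8 + 1106.7 + 5052.74 = 6454.24
ΣP(Period 1)Q(Period 1) = 1.48×220 + 8.36×105 + 381.51×11 = 325.6 + 877.8 + 4196.61 = 5400.01
link = 6454.24/5400.01 = 1.195227
Chained index = 100 × 0.948737 × 1.195227 = 113.3957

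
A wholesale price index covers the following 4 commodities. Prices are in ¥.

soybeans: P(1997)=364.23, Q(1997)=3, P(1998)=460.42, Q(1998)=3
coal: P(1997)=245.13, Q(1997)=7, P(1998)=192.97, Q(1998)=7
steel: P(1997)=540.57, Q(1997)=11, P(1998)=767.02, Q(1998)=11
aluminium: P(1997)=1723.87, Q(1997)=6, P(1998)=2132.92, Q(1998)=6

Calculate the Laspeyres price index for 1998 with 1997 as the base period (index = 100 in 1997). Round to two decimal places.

125.49

Laspeyres price index uses base-period quantities as weights.
ΣP(1998)·Q(1997) = 460.42×3 + 192.97×7 + 767.02×11 + 2132.92×6 = 1381.26 + 1350.79 + 8437.22 + 12797.52 = 23966.79
ΣP(1997)·Q(1997) = 364.23×3 + 245.13×7 + 540.57×11 + 1723.87×6 = 1092.69 + 1715.91 + 5946.27 + 10343.22 = 19098.09
Index = 23966.79 / 19098.09 × 100 = 125.4931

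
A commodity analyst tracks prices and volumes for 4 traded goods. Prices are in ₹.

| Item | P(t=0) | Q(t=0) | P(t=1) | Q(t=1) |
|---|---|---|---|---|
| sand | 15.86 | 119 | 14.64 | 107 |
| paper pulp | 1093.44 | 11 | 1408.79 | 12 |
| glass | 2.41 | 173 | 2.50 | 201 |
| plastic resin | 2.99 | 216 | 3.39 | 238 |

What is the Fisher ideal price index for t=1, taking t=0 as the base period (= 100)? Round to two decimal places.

123.20

Laspeyres component (base-period weights):
ΣP(t=1)Q(t=0) = 14.64×119 + 1408.79×11 + 2.50×173 + 3.39×216 = 1742.16 + 15496.69 + 432.5 + 732.24 = 18403.59
ΣP(t=0)Q(t=0) = 15.86×119 + 1093.44×11 + 2.41×173 + 2.99×216 = 1887.34 + 12027.84 + 416.93 + 645.84 = 14977.95
L = 18403.59 / 14977.95 × 100 = 122.8712
Paasche component (current-period weights):
ΣP(t=1)Q(t=1) = 14.64×107 + 1408.79×12 + 2.50×201 + 3.39×238 = 1566.48 + 16905.48 + 502.5 + 806.82 = 19781.28
ΣP(t=0)Q(t=1) = 15.86×107 + 1093.44×12 + 2.41×201 + 2.99×238 = 1697.02 + 13121.28 + 484.41 + 711.62 = 16014.33
P = 19781.28 / 16014.33 × 100 = 123.5224
Fisher = √(L × P) = √(122.8712 × 123.5224) = 123.1964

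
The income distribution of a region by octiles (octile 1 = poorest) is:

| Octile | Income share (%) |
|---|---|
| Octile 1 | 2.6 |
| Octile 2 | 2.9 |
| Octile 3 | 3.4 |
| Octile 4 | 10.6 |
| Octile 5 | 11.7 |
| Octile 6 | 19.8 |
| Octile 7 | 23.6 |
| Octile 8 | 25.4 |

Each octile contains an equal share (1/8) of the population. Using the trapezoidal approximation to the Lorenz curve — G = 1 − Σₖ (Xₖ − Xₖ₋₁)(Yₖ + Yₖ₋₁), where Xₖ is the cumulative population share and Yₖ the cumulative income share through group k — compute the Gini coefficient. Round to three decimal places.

Cumulative income shares Yₖ: 0.0260, 0.0550, 0.0890, 0.1950, 0.3120, 0.5100, 0.7460, 1.0000
Σ (Xₖ−Xₖ₋₁)(Yₖ+Yₖ₋₁) = (1/8)(0.0260+0.0000) + (1/8)(0.0550+0.0260) + (1/8)(0.0890+0.0550) + (1/8)(0.1950+0.0890) + (1/8)(0.3120+0.1950) + (1/8)(0.5100+0.3120) + (1/8)(0.7460+0.5100) + (1/8)(1.0000+0.7460)
  = 0.0033 + 0.0101 + 0.0180 + 0.0355 + 0.0634 + 0.1028 + 0.1570 + 0.2182 = 0.6082
G = 1 − 0.6082 = 0.3918

0.392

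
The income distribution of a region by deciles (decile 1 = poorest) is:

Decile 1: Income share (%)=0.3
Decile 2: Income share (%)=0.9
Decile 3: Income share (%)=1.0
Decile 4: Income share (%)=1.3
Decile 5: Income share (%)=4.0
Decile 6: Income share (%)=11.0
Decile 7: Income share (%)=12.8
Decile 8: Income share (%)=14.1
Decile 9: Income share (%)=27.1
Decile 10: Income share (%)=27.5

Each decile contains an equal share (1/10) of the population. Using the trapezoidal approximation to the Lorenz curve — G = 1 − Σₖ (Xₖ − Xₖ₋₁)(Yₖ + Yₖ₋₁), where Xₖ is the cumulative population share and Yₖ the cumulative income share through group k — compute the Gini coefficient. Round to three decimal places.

Cumulative income shares Yₖ: 0.0030, 0.0120, 0.0220, 0.0350, 0.0750, 0.1850, 0.3130, 0.4540, 0.7250, 1.0000
Σ (Xₖ−Xₖ₋₁)(Yₖ+Yₖ₋₁) = (1/10)(0.0030+0.0000) + (1/10)(0.0120+0.0030) + (1/10)(0.0220+0.0120) + (1/10)(0.0350+0.0220) + (1/10)(0.0750+0.0350) + (1/10)(0.1850+0.0750) + (1/10)(0.3130+0.1850) + (1/10)(0.4540+0.3130) + (1/10)(0.7250+0.4540) + (1/10)(1.0000+0.7250)
  = 0.0003 + 0.0015 + 0.0034 + 0.0057 + 0.0110 + 0.0260 + 0.0498 + 0.0767 + 0.1179 + 0.1725 = 0.4648
G = 1 − 0.4648 = 0.5352

0.535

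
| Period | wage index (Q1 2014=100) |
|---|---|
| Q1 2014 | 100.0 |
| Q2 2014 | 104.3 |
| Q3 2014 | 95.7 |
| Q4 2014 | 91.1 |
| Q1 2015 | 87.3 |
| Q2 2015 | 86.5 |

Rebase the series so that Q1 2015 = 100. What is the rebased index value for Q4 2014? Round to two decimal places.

104.35

Rebased(Q4 2014) = 91.1 / 87.3 × 100 = 104.3528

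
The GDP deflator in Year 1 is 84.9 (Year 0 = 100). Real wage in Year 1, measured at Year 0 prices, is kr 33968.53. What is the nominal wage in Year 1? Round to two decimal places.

28839.28

Nominal = Real × (Index/100) = 33968.53 × (84.9/100)
        = 33968.53 × 0.849 = 28839.2820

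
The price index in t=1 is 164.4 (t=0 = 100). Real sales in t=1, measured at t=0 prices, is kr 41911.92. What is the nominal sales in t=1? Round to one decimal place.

Nominal = Real × (Index/100) = 41911.92 × (164.4/100)
        = 41911.92 × 1.644 = 68903.1965

68903.2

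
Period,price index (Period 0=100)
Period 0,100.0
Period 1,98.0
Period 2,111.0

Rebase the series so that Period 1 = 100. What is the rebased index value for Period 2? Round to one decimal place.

Rebased(Period 2) = 111.0 / 98.0 × 100 = 113.2653

113.3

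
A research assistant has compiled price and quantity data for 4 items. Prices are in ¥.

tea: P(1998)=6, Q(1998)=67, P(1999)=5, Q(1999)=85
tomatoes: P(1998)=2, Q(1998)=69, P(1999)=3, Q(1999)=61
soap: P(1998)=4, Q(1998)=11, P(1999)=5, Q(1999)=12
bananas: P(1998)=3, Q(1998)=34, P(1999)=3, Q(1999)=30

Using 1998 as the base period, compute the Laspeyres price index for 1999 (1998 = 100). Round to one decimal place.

Laspeyres price index uses base-period quantities as weights.
ΣP(1999)·Q(1998) = 5×67 + 3×69 + 5×11 + 3×34 = 335 + 207 + 55 + 102 = 699
ΣP(1998)·Q(1998) = 6×67 + 2×69 + 4×11 + 3×34 = 402 + 138 + 44 + 102 = 686
Index = 699 / 686 × 100 = 101.8950

101.9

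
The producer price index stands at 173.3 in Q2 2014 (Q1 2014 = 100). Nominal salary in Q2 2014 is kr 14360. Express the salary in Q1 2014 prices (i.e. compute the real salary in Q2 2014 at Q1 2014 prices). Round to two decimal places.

8286.21

Real = Nominal ÷ (Index/100) = 14360 ÷ (173.3/100)
     = 14360 ÷ 1.733 = 8286.2089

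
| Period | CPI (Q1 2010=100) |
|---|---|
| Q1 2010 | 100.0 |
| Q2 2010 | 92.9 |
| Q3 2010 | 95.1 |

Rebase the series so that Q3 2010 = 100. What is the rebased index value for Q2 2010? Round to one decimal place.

97.7

Rebased(Q2 2010) = 92.9 / 95.1 × 100 = 97.6866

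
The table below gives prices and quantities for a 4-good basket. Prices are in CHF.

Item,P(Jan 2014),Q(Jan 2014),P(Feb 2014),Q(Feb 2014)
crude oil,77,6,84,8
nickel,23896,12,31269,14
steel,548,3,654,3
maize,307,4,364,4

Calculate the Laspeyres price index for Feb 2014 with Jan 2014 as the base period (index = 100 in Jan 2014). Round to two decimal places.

Laspeyres price index uses base-period quantities as weights.
ΣP(Feb 2014)·Q(Jan 2014) = 84×6 + 31269×12 + 654×3 + 364×4 = 504 + 375228 + 1962 + 1456 = 379150
ΣP(Jan 2014)·Q(Jan 2014) = 77×6 + 23896×12 + 548×3 + 307×4 = 462 + 286752 + 1644 + 1228 = 290086
Index = 379150 / 290086 × 100 = 130.7026

130.70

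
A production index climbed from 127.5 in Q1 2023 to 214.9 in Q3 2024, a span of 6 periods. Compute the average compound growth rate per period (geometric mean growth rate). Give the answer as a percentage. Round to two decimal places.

9.09%

Growth factor = (214.9/127.5)^(1/6) = (1.685490)^(1/6) = 1.090907
Growth rate = 1.090907 − 1 = 0.090907 = 9.0907%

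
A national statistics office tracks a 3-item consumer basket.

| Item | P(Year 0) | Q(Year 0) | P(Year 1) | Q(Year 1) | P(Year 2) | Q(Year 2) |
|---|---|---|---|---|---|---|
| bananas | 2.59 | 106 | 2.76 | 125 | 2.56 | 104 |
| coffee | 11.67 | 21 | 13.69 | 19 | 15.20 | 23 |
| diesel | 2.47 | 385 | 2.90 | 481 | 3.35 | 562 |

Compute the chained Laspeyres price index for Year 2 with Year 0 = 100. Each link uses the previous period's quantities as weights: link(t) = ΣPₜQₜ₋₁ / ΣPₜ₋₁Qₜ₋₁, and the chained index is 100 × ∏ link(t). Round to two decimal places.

Link Year 0→Year 1:
ΣP(Year 1)Q(Year 0) = 2.76×106 + 13.69×21 + 2.90×385 = 292.56 + 287.49 + 1116.5 = 1696.55
ΣP(Year 0)Q(Year 0) = 2.59×106 + 11.67×21 + 2.47×385 = 274.54 + 245.07 + 950.95 = 1470.56
link = 1696.55/1470.56 = 1.153676
Link Year 1→Year 2:
ΣP(Year 2)Q(Year 1) = 2.56×125 + 15.20×19 + 3.35×481 = 320 + 288.8 + 1611.35 = 2220.15
ΣP(Year 1)Q(Year 1) = 2.76×125 + 13.69×19 + 2.90×481 = 345 + 260.11 + 1394.9 = 2000.01
link = 2220.15/2000.01 = 1.110069
Chained index = 100 × 1.153676 × 1.110069 = 128.0661

128.07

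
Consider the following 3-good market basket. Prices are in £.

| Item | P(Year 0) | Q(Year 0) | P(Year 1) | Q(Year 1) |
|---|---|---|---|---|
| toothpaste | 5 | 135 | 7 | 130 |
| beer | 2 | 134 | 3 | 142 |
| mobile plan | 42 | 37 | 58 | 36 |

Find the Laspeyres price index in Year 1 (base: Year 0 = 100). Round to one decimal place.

Laspeyres price index uses base-period quantities as weights.
ΣP(Year 1)·Q(Year 0) = 7×135 + 3×134 + 58×37 = 945 + 402 + 2146 = 3493
ΣP(Year 0)·Q(Year 0) = 5×135 + 2×134 + 42×37 = 675 + 268 + 1554 = 2497
Index = 3493 / 2497 × 100 = 139.8879

139.9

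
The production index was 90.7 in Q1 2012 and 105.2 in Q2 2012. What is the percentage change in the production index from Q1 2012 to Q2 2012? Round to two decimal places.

Change = (105.2 − 90.7) / 90.7 × 100
       = 14.5 / 90.7 × 100 = 15.9868%

15.99%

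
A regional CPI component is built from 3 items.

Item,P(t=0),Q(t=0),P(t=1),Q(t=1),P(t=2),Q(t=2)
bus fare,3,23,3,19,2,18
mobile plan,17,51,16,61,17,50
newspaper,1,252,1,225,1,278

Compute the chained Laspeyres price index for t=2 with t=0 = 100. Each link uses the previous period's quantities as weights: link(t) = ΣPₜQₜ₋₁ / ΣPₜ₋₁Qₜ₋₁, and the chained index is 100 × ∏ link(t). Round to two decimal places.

98.90

Link t=0→t=1:
ΣP(t=1)Q(t=0) = 3×23 + 16×51 + 1×252 = 69 + 816 + 252 = 1137
ΣP(t=0)Q(t=0) = 3×23 + 17×51 + 1×252 = 69 + 867 + 252 = 1188
link = 1137/1188 = 0.957071
Link t=1→t=2:
ΣP(t=2)Q(t=1) = 2×19 + 17×61 + 1×225 = 38 + 1037 + 225 = 1300
ΣP(t=1)Q(t=1) = 3×19 + 16×61 + 1×225 = 57 + 976 + 225 = 1258
link = 1300/1258 = 1.033386
Chained index = 100 × 0.957071 × 1.033386 = 98.9024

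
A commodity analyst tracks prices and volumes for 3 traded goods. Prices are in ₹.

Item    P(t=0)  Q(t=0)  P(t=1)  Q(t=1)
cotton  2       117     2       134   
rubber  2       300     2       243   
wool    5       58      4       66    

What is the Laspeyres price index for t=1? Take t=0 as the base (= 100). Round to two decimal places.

Laspeyres price index uses base-period quantities as weights.
ΣP(t=1)·Q(t=0) = 2×117 + 2×300 + 4×58 = 234 + 600 + 232 = 1066
ΣP(t=0)·Q(t=0) = 2×117 + 2×300 + 5×58 = 234 + 600 + 290 = 1124
Index = 1066 / 1124 × 100 = 94.8399

94.84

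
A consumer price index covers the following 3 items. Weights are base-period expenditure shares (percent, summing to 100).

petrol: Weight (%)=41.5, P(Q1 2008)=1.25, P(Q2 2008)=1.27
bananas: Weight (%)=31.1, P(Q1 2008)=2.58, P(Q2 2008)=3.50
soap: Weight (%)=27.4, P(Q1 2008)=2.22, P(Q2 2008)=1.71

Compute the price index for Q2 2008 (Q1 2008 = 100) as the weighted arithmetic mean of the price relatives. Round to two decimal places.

petrol: 41.5 × (1.27/1.25) = 41.5 × 1.016000 = 42.1640
bananas: 31.1 × (3.50/2.58) = 31.1 × 1.356589 = 42.1899
soap: 27.4 × (1.71/2.22) = 27.4 × 0.770270 = 21.1054
Index = Σ wᵢ·(p₁ᵢ/p₀ᵢ) = 42.1640 + 42.1899 + 21.1054 = 105.4593

105.46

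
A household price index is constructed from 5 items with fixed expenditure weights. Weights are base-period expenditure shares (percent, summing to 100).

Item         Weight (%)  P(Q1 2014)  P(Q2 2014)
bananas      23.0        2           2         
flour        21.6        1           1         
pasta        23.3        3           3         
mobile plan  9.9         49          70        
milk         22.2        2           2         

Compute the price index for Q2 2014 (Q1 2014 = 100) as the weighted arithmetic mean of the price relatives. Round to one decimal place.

bananas: 23.0 × (2/2) = 23.0 × 1.000000 = 23.0000
flour: 21.6 × (1/1) = 21.6 × 1.000000 = 21.6000
pasta: 23.3 × (3/3) = 23.3 × 1.000000 = 23.3000
mobile plan: 9.9 × (70/49) = 9.9 × 1.428571 = 14.1429
milk: 22.2 × (2/2) = 22.2 × 1.000000 = 22.2000
Index = Σ wᵢ·(p₁ᵢ/p₀ᵢ) = 23.0000 + 21.6000 + 23.3000 + 14.1429 + 22.2000 = 104.2429

104.2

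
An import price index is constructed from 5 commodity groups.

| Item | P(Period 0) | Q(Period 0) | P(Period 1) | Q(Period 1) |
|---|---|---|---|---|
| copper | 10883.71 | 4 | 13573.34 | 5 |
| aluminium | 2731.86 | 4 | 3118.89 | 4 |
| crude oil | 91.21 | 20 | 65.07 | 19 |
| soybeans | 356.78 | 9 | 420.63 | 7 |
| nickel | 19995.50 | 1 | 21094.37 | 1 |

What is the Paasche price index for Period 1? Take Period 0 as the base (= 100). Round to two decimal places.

117.91

Paasche price index uses current-period quantities as weights.
ΣP(Period 1)·Q(Period 1) = 13573.34×5 + 3118.89×4 + 65.07×19 + 420.63×7 + 21094.37×1 = 67866.7 + 12475.56 + 1236.33 + 2944.41 + 21094.37 = 105617.37
ΣP(Period 0)·Q(Period 1) = 10883.71×5 + 2731.86×4 + 91.21×19 + 356.78×7 + 19995.50×1 = 54418.55 + 10927.44 + 1732.99 + 2497.46 + 19995.5 = 89571.94
Index = 105617.37 / 89571.94 × 100 = 117.9135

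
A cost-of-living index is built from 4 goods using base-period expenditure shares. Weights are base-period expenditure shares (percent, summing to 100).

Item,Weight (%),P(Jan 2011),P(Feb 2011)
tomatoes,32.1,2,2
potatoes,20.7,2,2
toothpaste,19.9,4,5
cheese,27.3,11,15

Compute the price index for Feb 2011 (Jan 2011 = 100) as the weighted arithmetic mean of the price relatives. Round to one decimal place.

tomatoes: 32.1 × (2/2) = 32.1 × 1.000000 = 32.1000
potatoes: 20.7 × (2/2) = 20.7 × 1.000000 = 20.7000
toothpaste: 19.9 × (5/4) = 19.9 × 1.250000 = 24.8750
cheese: 27.3 × (15/11) = 27.3 × 1.363636 = 37.2273
Index = Σ wᵢ·(p₁ᵢ/p₀ᵢ) = 32.1000 + 20.7000 + 24.8750 + 37.2273 = 114.9023

114.9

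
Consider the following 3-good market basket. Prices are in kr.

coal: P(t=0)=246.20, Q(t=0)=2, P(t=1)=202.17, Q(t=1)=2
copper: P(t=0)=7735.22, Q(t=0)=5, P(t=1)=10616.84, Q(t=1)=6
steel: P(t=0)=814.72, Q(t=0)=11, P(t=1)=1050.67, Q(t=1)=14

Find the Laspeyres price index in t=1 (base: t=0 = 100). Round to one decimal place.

135.1

Laspeyres price index uses base-period quantities as weights.
ΣP(t=1)·Q(t=0) = 202.17×2 + 10616.84×5 + 1050.67×11 = 404.34 + 53084.2 + 11557.37 = 65045.91
ΣP(t=0)·Q(t=0) = 246.20×2 + 7735.22×5 + 814.72×11 = 492.4 + 38676.1 + 8961.92 = 48130.42
Index = 65045.91 / 48130.42 × 100 = 135.1451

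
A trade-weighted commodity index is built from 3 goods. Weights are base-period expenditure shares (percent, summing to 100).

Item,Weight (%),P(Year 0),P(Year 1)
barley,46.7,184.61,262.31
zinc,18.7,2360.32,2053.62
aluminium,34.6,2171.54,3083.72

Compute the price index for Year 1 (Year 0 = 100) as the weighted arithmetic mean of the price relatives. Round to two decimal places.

barley: 46.7 × (262.31/184.61) = 46.7 × 1.420887 = 66.3554
zinc: 18.7 × (2053.62/2360.32) = 18.7 × 0.870060 = 16.2701
aluminium: 34.6 × (3083.72/2171.54) = 34.6 × 1.420061 = 49.1341
Index = Σ wᵢ·(p₁ᵢ/p₀ᵢ) = 66.3554 + 16.2701 + 49.1341 = 131.7597

131.76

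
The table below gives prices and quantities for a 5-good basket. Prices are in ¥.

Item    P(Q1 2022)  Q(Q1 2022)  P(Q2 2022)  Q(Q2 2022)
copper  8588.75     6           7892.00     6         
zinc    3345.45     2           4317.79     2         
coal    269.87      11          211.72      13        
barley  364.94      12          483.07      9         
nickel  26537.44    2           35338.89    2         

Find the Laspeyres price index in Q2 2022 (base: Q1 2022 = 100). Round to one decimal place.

Laspeyres price index uses base-period quantities as weights.
ΣP(Q2 2022)·Q(Q1 2022) = 7892.00×6 + 4317.79×2 + 211.72×11 + 483.07×12 + 35338.89×2 = 47352 + 8635.58 + 2328.92 + 5796.84 + 70677.78 = 134791.12
ΣP(Q1 2022)·Q(Q1 2022) = 8588.75×6 + 3345.45×2 + 269.87×11 + 364.94×12 + 26537.44×2 = 51532.5 + 6690.9 + 2968.57 + 4379.28 + 53074.88 = 118646.13
Index = 134791.12 / 118646.13 × 100 = 113.6077

113.6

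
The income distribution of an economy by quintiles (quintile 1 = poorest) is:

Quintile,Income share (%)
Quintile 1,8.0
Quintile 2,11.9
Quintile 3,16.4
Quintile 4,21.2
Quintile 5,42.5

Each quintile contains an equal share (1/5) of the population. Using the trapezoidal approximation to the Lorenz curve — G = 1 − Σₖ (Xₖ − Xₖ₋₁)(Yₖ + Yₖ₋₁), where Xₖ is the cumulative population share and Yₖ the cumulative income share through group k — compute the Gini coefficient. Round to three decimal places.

Cumulative income shares Yₖ: 0.0800, 0.1990, 0.3630, 0.5750, 1.0000
Σ (Xₖ−Xₖ₋₁)(Yₖ+Yₖ₋₁) = (1/5)(0.0800+0.0000) + (1/5)(0.1990+0.0800) + (1/5)(0.3630+0.1990) + (1/5)(0.5750+0.3630) + (1/5)(1.0000+0.5750)
  = 0.0160 + 0.0558 + 0.1124 + 0.1876 + 0.3150 = 0.6868
G = 1 − 0.6868 = 0.3132

0.313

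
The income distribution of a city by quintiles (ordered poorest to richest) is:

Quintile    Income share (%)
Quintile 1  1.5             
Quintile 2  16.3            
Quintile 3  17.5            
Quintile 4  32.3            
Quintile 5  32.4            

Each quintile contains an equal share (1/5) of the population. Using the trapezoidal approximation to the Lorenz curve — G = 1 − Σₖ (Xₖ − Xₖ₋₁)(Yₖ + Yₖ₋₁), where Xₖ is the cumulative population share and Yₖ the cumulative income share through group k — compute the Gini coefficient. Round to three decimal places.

0.311

Cumulative income shares Yₖ: 0.0150, 0.1780, 0.3530, 0.6760, 1.0000
Σ (Xₖ−Xₖ₋₁)(Yₖ+Yₖ₋₁) = (1/5)(0.0150+0.0000) + (1/5)(0.1780+0.0150) + (1/5)(0.3530+0.1780) + (1/5)(0.6760+0.3530) + (1/5)(1.0000+0.6760)
  = 0.0030 + 0.0386 + 0.1062 + 0.2058 + 0.3352 = 0.6888
G = 1 − 0.6888 = 0.3112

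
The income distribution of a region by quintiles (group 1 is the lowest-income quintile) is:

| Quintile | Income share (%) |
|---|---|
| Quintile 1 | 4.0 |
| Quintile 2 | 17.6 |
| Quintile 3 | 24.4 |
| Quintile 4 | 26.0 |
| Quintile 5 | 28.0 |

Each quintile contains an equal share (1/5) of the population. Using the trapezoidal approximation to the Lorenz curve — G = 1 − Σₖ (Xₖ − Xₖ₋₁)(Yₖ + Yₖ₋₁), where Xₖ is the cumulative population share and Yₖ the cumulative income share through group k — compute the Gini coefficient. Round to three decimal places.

0.226

Cumulative income shares Yₖ: 0.0400, 0.2160, 0.4600, 0.7200, 1.0000
Σ (Xₖ−Xₖ₋₁)(Yₖ+Yₖ₋₁) = (1/5)(0.0400+0.0000) + (1/5)(0.2160+0.0400) + (1/5)(0.4600+0.2160) + (1/5)(0.7200+0.4600) + (1/5)(1.0000+0.7200)
  = 0.0080 + 0.0512 + 0.1352 + 0.2360 + 0.3440 = 0.7744
G = 1 − 0.7744 = 0.2256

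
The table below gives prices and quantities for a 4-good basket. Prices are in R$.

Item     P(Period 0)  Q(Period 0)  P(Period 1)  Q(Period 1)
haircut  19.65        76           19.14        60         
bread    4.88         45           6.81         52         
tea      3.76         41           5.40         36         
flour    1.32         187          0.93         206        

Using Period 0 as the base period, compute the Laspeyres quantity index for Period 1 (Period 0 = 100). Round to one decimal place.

87.0

Laspeyres quantity index uses base-period prices as weights.
ΣP(Period 0)·Q(Period 1) = 19.65×60 + 4.88×52 + 3.76×36 + 1.32×206 = 1179 + 253.76 + 135.36 + 271.92 = 1840.04
ΣP(Period 0)·Q(Period 0) = 19.65×76 + 4.88×45 + 3.76×41 + 1.32×187 = 1493.4 + 219.6 + 154.16 + 246.84 = 2114
Index = 1840.04 / 2114 × 100 = 87.0407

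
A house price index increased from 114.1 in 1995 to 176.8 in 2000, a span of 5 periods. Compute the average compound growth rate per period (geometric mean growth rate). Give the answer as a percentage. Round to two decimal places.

9.15%

Growth factor = (176.8/114.1)^(1/5) = (1.549518)^(1/5) = 1.091539
Growth rate = 1.091539 − 1 = 0.091539 = 9.1539%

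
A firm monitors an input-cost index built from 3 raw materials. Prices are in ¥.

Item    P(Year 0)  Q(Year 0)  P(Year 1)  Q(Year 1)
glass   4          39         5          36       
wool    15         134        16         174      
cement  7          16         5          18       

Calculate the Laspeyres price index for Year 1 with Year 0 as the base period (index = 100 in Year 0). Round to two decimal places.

Laspeyres price index uses base-period quantities as weights.
ΣP(Year 1)·Q(Year 0) = 5×39 + 16×134 + 5×16 = 195 + 2144 + 80 = 2419
ΣP(Year 0)·Q(Year 0) = 4×39 + 15×134 + 7×16 = 156 + 2010 + 112 = 2278
Index = 2419 / 2278 × 100 = 106.1896

106.19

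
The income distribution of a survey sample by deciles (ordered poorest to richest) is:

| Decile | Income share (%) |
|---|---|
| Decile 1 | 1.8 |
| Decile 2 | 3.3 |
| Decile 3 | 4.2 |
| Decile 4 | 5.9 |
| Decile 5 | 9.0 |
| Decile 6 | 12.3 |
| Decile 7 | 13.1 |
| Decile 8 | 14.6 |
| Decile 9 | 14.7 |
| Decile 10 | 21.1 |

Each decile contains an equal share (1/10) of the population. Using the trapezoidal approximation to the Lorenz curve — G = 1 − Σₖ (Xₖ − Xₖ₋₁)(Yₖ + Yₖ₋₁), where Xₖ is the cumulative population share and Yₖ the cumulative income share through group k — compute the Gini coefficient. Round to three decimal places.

Cumulative income shares Yₖ: 0.0180, 0.0510, 0.0930, 0.1520, 0.2420, 0.3650, 0.4960, 0.6420, 0.7890, 1.0000
Σ (Xₖ−Xₖ₋₁)(Yₖ+Yₖ₋₁) = (1/10)(0.0180+0.0000) + (1/10)(0.0510+0.0180) + (1/10)(0.0930+0.0510) + (1/10)(0.1520+0.0930) + (1/10)(0.2420+0.1520) + (1/10)(0.3650+0.2420) + (1/10)(0.4960+0.3650) + (1/10)(0.6420+0.4960) + (1/10)(0.7890+0.6420) + (1/10)(1.0000+0.7890)
  = 0.0018 + 0.0069 + 0.0144 + 0.0245 + 0.0394 + 0.0607 + 0.0861 + 0.1138 + 0.1431 + 0.1789 = 0.6696
G = 1 − 0.6696 = 0.3304

0.330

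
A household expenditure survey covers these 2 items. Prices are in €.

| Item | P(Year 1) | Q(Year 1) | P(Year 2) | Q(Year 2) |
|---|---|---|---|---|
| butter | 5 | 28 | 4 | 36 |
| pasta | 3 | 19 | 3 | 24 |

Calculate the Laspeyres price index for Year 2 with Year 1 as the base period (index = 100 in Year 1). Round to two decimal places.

85.79

Laspeyres price index uses base-period quantities as weights.
ΣP(Year 2)·Q(Year 1) = 4×28 + 3×19 = 112 + 57 = 169
ΣP(Year 1)·Q(Year 1) = 5×28 + 3×19 = 140 + 57 = 197
Index = 169 / 197 × 100 = 85.7868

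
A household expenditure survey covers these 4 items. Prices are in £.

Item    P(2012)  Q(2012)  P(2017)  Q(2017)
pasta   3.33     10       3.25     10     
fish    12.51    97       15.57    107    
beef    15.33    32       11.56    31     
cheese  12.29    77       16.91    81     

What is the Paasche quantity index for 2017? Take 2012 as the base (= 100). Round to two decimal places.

Paasche quantity index uses current-period prices as weights.
ΣP(2017)·Q(2017) = 3.25×10 + 15.57×107 + 11.56×31 + 16.91×81 = 32.5 + 1665.99 + 358.36 + 1369.71 = 3426.56
ΣP(2017)·Q(2012) = 3.25×10 + 15.57×97 + 11.56×32 + 16.91×77 = 32.5 + 1510.29 + 369.92 + 1302.07 = 3214.78
Index = 3426.56 / 3214.78 × 100 = 106.5877

106.59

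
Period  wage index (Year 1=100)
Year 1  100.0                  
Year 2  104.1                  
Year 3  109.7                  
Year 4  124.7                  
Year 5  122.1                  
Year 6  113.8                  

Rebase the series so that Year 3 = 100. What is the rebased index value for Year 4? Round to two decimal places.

Rebased(Year 4) = 124.7 / 109.7 × 100 = 113.6737

113.67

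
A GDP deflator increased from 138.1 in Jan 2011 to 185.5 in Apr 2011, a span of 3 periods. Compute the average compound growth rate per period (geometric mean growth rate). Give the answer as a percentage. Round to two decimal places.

10.34%

Growth factor = (185.5/138.1)^(1/3) = (1.343230)^(1/3) = 1.103359
Growth rate = 1.103359 − 1 = 0.103359 = 10.3359%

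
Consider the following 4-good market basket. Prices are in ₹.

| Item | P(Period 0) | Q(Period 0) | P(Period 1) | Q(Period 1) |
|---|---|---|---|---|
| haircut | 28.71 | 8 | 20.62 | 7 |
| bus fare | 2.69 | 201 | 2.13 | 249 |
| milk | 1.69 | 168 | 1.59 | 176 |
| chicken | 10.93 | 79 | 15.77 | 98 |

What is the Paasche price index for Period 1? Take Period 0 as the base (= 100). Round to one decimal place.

111.6

Paasche price index uses current-period quantities as weights.
ΣP(Period 1)·Q(Period 1) = 20.62×7 + 2.13×249 + 1.59×176 + 15.77×98 = 144.34 + 530.37 + 279.84 + 1545.46 = 2500.01
ΣP(Period 0)·Q(Period 1) = 28.71×7 + 2.69×249 + 1.69×176 + 10.93×98 = 200.97 + 669.81 + 297.44 + 1071.14 = 2239.36
Index = 2500.01 / 2239.36 × 100 = 111.6395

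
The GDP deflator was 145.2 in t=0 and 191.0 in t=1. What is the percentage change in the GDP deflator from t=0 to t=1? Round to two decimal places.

Change = (191.0 − 145.2) / 145.2 × 100
       = 45.8 / 145.2 × 100 = 31.5427%

31.54%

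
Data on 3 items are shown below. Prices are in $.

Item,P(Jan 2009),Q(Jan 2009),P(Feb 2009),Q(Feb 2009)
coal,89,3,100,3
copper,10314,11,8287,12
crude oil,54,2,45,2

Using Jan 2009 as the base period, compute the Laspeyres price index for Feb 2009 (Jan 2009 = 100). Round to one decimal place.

Laspeyres price index uses base-period quantities as weights.
ΣP(Feb 2009)·Q(Jan 2009) = 100×3 + 8287×11 + 45×2 = 300 + 91157 + 90 = 91547
ΣP(Jan 2009)·Q(Jan 2009) = 89×3 + 10314×11 + 54×2 = 267 + 113454 + 108 = 113829
Index = 91547 / 113829 × 100 = 80.4250

80.4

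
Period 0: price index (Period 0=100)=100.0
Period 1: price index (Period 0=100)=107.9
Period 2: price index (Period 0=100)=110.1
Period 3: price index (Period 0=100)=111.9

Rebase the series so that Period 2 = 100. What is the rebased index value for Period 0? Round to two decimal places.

90.83

Rebased(Period 0) = 100.0 / 110.1 × 100 = 90.8265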